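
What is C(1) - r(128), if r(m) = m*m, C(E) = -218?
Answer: -16602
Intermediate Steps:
r(m) = m²
C(1) - r(128) = -218 - 1*128² = -218 - 1*16384 = -218 - 16384 = -16602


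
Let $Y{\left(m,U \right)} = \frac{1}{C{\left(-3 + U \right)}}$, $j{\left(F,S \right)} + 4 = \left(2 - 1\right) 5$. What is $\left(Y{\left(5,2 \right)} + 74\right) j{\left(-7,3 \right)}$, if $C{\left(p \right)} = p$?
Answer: $73$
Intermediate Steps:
$j{\left(F,S \right)} = 1$ ($j{\left(F,S \right)} = -4 + \left(2 - 1\right) 5 = -4 + 1 \cdot 5 = -4 + 5 = 1$)
$Y{\left(m,U \right)} = \frac{1}{-3 + U}$
$\left(Y{\left(5,2 \right)} + 74\right) j{\left(-7,3 \right)} = \left(\frac{1}{-3 + 2} + 74\right) 1 = \left(\frac{1}{-1} + 74\right) 1 = \left(-1 + 74\right) 1 = 73 \cdot 1 = 73$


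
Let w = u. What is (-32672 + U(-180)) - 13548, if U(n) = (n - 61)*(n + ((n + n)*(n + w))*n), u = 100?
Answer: 1249341160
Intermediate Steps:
w = 100
U(n) = (-61 + n)*(n + 2*n**2*(100 + n)) (U(n) = (n - 61)*(n + ((n + n)*(n + 100))*n) = (-61 + n)*(n + ((2*n)*(100 + n))*n) = (-61 + n)*(n + (2*n*(100 + n))*n) = (-61 + n)*(n + 2*n**2*(100 + n)))
(-32672 + U(-180)) - 13548 = (-32672 - 180*(-61 - 12199*(-180) + 2*(-180)**3 + 78*(-180)**2)) - 13548 = (-32672 - 180*(-61 + 2195820 + 2*(-5832000) + 78*32400)) - 13548 = (-32672 - 180*(-61 + 2195820 - 11664000 + 2527200)) - 13548 = (-32672 - 180*(-6941041)) - 13548 = (-32672 + 1249387380) - 13548 = 1249354708 - 13548 = 1249341160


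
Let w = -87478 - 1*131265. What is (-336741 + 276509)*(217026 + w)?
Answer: 103418344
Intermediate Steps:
w = -218743 (w = -87478 - 131265 = -218743)
(-336741 + 276509)*(217026 + w) = (-336741 + 276509)*(217026 - 218743) = -60232*(-1717) = 103418344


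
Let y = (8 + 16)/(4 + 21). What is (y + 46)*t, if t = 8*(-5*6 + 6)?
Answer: -225408/25 ≈ -9016.3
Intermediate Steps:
y = 24/25 ≈ 0.96000
t = -192 (t = 8*(-30 + 6) = 8*(-24) = -192)
(y + 46)*t = (24/25 + 46)*(-192) = (1174/25)*(-192) = -225408/25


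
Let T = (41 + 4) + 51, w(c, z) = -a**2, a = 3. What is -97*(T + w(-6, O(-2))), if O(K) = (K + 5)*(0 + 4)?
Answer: -8439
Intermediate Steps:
O(K) = 20 + 4*K (O(K) = (5 + K)*4 = 20 + 4*K)
w(c, z) = -9 (w(c, z) = -1*3**2 = -1*9 = -9)
T = 96 (T = 45 + 51 = 96)
-97*(T + w(-6, O(-2))) = -97*(96 - 9) = -97*87 = -8439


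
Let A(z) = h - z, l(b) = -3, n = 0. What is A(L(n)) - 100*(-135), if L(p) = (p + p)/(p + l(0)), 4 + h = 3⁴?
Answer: 13577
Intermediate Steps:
h = 77 (h = -4 + 3⁴ = -4 + 81 = 77)
L(p) = 2*p/(-3 + p) (L(p) = (p + p)/(p - 3) = (2*p)/(-3 + p) = 2*p/(-3 + p))
A(z) = 77 - z
A(L(n)) - 100*(-135) = (77 - 2*0/(-3 + 0)) - 100*(-135) = (77 - 2*0/(-3)) + 13500 = (77 - 2*0*(-1)/3) + 13500 = (77 - 1*0) + 13500 = (77 + 0) + 13500 = 77 + 13500 = 13577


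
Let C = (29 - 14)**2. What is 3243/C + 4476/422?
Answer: 395941/15825 ≈ 25.020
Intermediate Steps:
C = 225 (C = 15**2 = 225)
3243/C + 4476/422 = 3243/225 + 4476/422 = 3243*(1/225) + 4476*(1/422) = 1081/75 + 2238/211 = 395941/15825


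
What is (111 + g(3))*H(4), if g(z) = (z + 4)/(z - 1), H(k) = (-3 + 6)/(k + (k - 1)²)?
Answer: 687/26 ≈ 26.423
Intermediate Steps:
H(k) = 3/(k + (-1 + k)²)
g(z) = (4 + z)/(-1 + z)
(111 + g(3))*H(4) = (111 + (4 + 3)/(-1 + 3))*(3/(4 + (-1 + 4)²)) = (111 + 7/2)*(3/(4 + 3²)) = (111 + (½)*7)*(3/(4 + 9)) = (111 + 7/2)*(3/13) = 229*(3*(1/13))/2 = (229/2)*(3/13) = 687/26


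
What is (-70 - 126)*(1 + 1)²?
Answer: -784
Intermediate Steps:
(-70 - 126)*(1 + 1)² = -196*2² = -196*4 = -784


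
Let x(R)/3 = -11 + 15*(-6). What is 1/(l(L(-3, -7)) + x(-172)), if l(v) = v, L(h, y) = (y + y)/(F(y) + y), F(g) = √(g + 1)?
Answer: -16567/4990303 - 14*I*√6/4990303 ≈ -0.0033198 - 6.8719e-6*I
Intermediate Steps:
F(g) = √(1 + g)
L(h, y) = 2*y/(y + √(1 + y)) (L(h, y) = (y + y)/(√(1 + y) + y) = (2*y)/(y + √(1 + y)) = 2*y/(y + √(1 + y)))
x(R) = -303 (x(R) = 3*(-11 + 15*(-6)) = 3*(-11 - 90) = 3*(-101) = -303)
1/(l(L(-3, -7)) + x(-172)) = 1/(2*(-7)/(-7 + √(1 - 7)) - 303) = 1/(2*(-7)/(-7 + √(-6)) - 303) = 1/(2*(-7)/(-7 + I*√6) - 303) = 1/(-14/(-7 + I*√6) - 303) = 1/(-303 - 14/(-7 + I*√6))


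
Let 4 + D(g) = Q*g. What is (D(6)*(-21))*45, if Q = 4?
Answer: -18900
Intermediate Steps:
D(g) = -4 + 4*g
(D(6)*(-21))*45 = ((-4 + 4*6)*(-21))*45 = ((-4 + 24)*(-21))*45 = (20*(-21))*45 = -420*45 = -18900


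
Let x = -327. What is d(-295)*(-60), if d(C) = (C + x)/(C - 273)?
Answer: -4665/71 ≈ -65.704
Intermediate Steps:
d(C) = (-327 + C)/(-273 + C) (d(C) = (C - 327)/(C - 273) = (-327 + C)/(-273 + C))
d(-295)*(-60) = ((-327 - 295)/(-273 - 295))*(-60) = (-622/(-568))*(-60) = -1/568*(-622)*(-60) = (311/284)*(-60) = -4665/71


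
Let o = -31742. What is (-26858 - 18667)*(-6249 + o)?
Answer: 1729540275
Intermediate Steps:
(-26858 - 18667)*(-6249 + o) = (-26858 - 18667)*(-6249 - 31742) = -45525*(-37991) = 1729540275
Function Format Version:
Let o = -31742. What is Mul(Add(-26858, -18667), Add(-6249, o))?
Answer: 1729540275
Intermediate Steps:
Mul(Add(-26858, -18667), Add(-6249, o)) = Mul(Add(-26858, -18667), Add(-6249, -31742)) = Mul(-45525, -37991) = 1729540275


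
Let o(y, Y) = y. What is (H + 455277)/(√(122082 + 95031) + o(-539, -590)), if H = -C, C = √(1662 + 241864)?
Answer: -245394303/73408 - 455277*√217113/73408 + √52872660438/73408 + 539*√243526/73408 ≈ -6226.0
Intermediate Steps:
C = √243526 ≈ 493.48
H = -√243526 ≈ -493.48
(H + 455277)/(√(122082 + 95031) + o(-539, -590)) = (-√243526 + 455277)/(√(122082 + 95031) - 539) = (455277 - √243526)/(√217113 - 539) = (455277 - √243526)/(-539 + √217113)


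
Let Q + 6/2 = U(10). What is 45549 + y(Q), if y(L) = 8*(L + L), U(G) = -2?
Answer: 45469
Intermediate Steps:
Q = -5 (Q = -3 - 2 = -5)
y(L) = 16*L (y(L) = 8*(2*L) = 16*L)
45549 + y(Q) = 45549 + 16*(-5) = 45549 - 80 = 45469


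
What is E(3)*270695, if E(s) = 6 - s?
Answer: 812085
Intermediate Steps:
E(3)*270695 = (6 - 1*3)*270695 = (6 - 3)*270695 = 3*270695 = 812085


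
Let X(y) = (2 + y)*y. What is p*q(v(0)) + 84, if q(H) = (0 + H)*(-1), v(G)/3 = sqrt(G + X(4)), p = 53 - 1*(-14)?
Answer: 84 - 402*sqrt(6) ≈ -900.70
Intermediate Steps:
p = 67 (p = 53 + 14 = 67)
X(y) = y*(2 + y)
v(G) = 3*sqrt(24 + G) (v(G) = 3*sqrt(G + 4*(2 + 4)) = 3*sqrt(G + 4*6) = 3*sqrt(G + 24) = 3*sqrt(24 + G))
q(H) = -H (q(H) = H*(-1) = -H)
p*q(v(0)) + 84 = 67*(-3*sqrt(24 + 0)) + 84 = 67*(-3*sqrt(24)) + 84 = 67*(-3*2*sqrt(6)) + 84 = 67*(-6*sqrt(6)) + 84 = -402*sqrt(6) + 84 = 84 - 402*sqrt(6)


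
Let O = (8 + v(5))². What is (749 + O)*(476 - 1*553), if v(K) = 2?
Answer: -65373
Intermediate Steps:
O = 100 (O = (8 + 2)² = 10² = 100)
(749 + O)*(476 - 1*553) = (749 + 100)*(476 - 1*553) = 849*(476 - 553) = 849*(-77) = -65373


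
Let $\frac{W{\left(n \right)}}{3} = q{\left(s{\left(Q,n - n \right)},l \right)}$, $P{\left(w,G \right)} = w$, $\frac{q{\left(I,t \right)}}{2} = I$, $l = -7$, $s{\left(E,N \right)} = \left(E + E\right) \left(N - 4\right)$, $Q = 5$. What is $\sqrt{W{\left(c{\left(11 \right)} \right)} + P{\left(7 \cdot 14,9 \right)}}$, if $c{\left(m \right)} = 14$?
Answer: $i \sqrt{142} \approx 11.916 i$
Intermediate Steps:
$s{\left(E,N \right)} = 2 E \left(-4 + N\right)$
$q{\left(I,t \right)} = 2 I$
$W{\left(n \right)} = -240$ ($W{\left(n \right)} = 3 \cdot 2 \cdot 2 \cdot 5 \left(-4 + \left(n - n\right)\right) = 3 \cdot 2 \cdot 2 \cdot 5 \left(-4 + 0\right) = 3 \cdot 2 \cdot 2 \cdot 5 \left(-4\right) = 3 \cdot 2 \left(-40\right) = 3 \left(-80\right) = -240$)
$\sqrt{W{\left(c{\left(11 \right)} \right)} + P{\left(7 \cdot 14,9 \right)}} = \sqrt{-240 + 7 \cdot 14} = \sqrt{-240 + 98} = \sqrt{-142} = i \sqrt{142}$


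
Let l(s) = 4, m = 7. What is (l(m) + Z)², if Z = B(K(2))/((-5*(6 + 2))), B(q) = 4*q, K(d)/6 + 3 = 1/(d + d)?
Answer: 12769/400 ≈ 31.922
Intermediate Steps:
K(d) = -18 + 3/d (K(d) = -18 + 6/(d + d) = -18 + 6/((2*d)) = -18 + 6*(1/(2*d)) = -18 + 3/d)
Z = 33/20 (Z = (4*(-18 + 3/2))/((-5*(6 + 2))) = (4*(-18 + 3*(½)))/((-5*8)) = (4*(-18 + 3/2))/(-40) = (4*(-33/2))*(-1/40) = -66*(-1/40) = 33/20 ≈ 1.6500)
(l(m) + Z)² = (4 + 33/20)² = (113/20)² = 12769/400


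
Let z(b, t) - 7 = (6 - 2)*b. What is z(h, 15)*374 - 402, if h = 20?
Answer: 32136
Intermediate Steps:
z(b, t) = 7 + 4*b (z(b, t) = 7 + (6 - 2)*b = 7 + 4*b)
z(h, 15)*374 - 402 = (7 + 4*20)*374 - 402 = (7 + 80)*374 - 402 = 87*374 - 402 = 32538 - 402 = 32136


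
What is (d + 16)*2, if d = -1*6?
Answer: 20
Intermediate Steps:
d = -6
(d + 16)*2 = (-6 + 16)*2 = 10*2 = 20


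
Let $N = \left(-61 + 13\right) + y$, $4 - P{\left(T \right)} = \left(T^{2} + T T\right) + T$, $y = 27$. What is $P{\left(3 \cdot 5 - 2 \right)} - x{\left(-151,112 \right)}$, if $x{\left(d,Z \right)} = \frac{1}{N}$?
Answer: $- \frac{7286}{21} \approx -346.95$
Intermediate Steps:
$P{\left(T \right)} = 4 - T - 2 T^{2}$ ($P{\left(T \right)} = 4 - \left(\left(T^{2} + T T\right) + T\right) = 4 - \left(\left(T^{2} + T^{2}\right) + T\right) = 4 - \left(2 T^{2} + T\right) = 4 - \left(T + 2 T^{2}\right) = 4 - T - 2 T^{2}$)
$N = -21$ ($N = \left(-61 + 13\right) + 27 = -48 + 27 = -21$)
$x{\left(d,Z \right)} = - \frac{1}{21}$ ($x{\left(d,Z \right)} = \frac{1}{-21} = - \frac{1}{21}$)
$P{\left(3 \cdot 5 - 2 \right)} - x{\left(-151,112 \right)} = \left(4 - \left(3 \cdot 5 - 2\right) - 2 \left(3 \cdot 5 - 2\right)^{2}\right) - - \frac{1}{21} = \left(4 - \left(15 - 2\right) - 2 \left(15 - 2\right)^{2}\right) + \frac{1}{21} = \left(4 - 13 - 2 \cdot 13^{2}\right) + \frac{1}{21} = \left(4 - 13 - 338\right) + \frac{1}{21} = -347 + \frac{1}{21} = - \frac{7286}{21}$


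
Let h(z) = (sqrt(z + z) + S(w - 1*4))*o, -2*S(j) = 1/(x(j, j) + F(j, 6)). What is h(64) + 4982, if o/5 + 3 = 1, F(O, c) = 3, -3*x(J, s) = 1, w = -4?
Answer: 39871/8 - 80*sqrt(2) ≈ 4870.7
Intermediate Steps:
x(J, s) = -1/3 (x(J, s) = -1/3*1 = -1/3)
o = -10 (o = -15 + 5*1 = -15 + 5 = -10)
S(j) = -3/16 (S(j) = -1/(2*(-1/3 + 3)) = -1/(2*8/3) = -1/2*3/8 = -3/16)
h(z) = 15/8 - 10*sqrt(2)*sqrt(z) (h(z) = (sqrt(z + z) - 3/16)*(-10) = (sqrt(2*z) - 3/16)*(-10) = (sqrt(2)*sqrt(z) - 3/16)*(-10) = (-3/16 + sqrt(2)*sqrt(z))*(-10) = 15/8 - 10*sqrt(2)*sqrt(z))
h(64) + 4982 = (15/8 - 10*sqrt(2)*sqrt(64)) + 4982 = (15/8 - 10*sqrt(2)*8) + 4982 = (15/8 - 80*sqrt(2)) + 4982 = 39871/8 - 80*sqrt(2)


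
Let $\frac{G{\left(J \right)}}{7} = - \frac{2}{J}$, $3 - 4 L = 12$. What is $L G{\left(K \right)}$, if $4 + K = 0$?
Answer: $- \frac{63}{8} \approx -7.875$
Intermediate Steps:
$L = - \frac{9}{4}$ ($L = \frac{3}{4} - 3 = - \frac{9}{4} \approx -2.25$)
$K = -4$ ($K = -4 + 0 = -4$)
$G{\left(J \right)} = - \frac{14}{J}$ ($G{\left(J \right)} = 7 \left(- \frac{2}{J}\right) = - \frac{14}{J}$)
$L G{\left(K \right)} = - \frac{9 \left(- \frac{14}{-4}\right)}{4} = - \frac{9 \left(\left(-14\right) \left(- \frac{1}{4}\right)\right)}{4} = \left(- \frac{9}{4}\right) \frac{7}{2} = - \frac{63}{8}$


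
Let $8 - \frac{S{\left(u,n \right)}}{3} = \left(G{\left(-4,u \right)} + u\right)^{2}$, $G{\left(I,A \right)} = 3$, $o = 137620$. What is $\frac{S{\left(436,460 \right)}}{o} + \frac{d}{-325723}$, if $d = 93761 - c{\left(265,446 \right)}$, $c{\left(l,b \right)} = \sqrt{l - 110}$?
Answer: $- \frac{201216558317}{44825999260} + \frac{\sqrt{155}}{325723} \approx -4.4888$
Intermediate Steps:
$c{\left(l,b \right)} = \sqrt{-110 + l}$
$d = 93761 - \sqrt{155}$ ($d = 93761 - \sqrt{-110 + 265} = 93761 - \sqrt{155} \approx 93749.0$)
$S{\left(u,n \right)} = 24 - 3 \left(3 + u\right)^{2}$
$\frac{S{\left(436,460 \right)}}{o} + \frac{d}{-325723} = \frac{24 - 3 \left(3 + 436\right)^{2}}{137620} + \frac{93761 - \sqrt{155}}{-325723} = \left(24 - 3 \cdot 439^{2}\right) \frac{1}{137620} + \left(93761 - \sqrt{155}\right) \left(- \frac{1}{325723}\right) = \left(24 - 578163\right) \frac{1}{137620} - \left(\frac{93761}{325723} - \frac{\sqrt{155}}{325723}\right) = \left(-578139\right) \frac{1}{137620} - \left(\frac{93761}{325723} - \frac{\sqrt{155}}{325723}\right) = - \frac{578139}{137620} - \left(\frac{93761}{325723} - \frac{\sqrt{155}}{325723}\right) = - \frac{201216558317}{44825999260} + \frac{\sqrt{155}}{325723}$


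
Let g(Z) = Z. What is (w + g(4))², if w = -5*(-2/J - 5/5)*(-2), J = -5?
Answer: 4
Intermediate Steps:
w = -6 (w = -5*(-2/(-5) - 5/5)*(-2) = -5*(-2*(-⅕) - 5*⅕)*(-2) = -5*(⅖ - 1)*(-2) = -5*(-⅗)*(-2) = 3*(-2) = -6)
(w + g(4))² = (-6 + 4)² = (-2)² = 4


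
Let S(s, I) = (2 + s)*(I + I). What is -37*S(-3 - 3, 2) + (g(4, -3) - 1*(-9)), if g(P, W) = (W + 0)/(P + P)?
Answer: 4805/8 ≈ 600.63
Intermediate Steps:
S(s, I) = 2*I*(2 + s) (S(s, I) = (2 + s)*(2*I) = 2*I*(2 + s))
g(P, W) = W/(2*P) (g(P, W) = W/((2*P)) = W*(1/(2*P)) = W/(2*P))
-37*S(-3 - 3, 2) + (g(4, -3) - 1*(-9)) = -74*2*(2 + (-3 - 3)) + ((1/2)*(-3)/4 - 1*(-9)) = -74*2*(2 - 6) + ((1/2)*(-3)*(1/4) + 9) = -74*2*(-4) + (-3/8 + 9) = -37*(-16) + 69/8 = 592 + 69/8 = 4805/8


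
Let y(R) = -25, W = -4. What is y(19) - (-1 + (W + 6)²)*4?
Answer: -37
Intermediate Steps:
y(19) - (-1 + (W + 6)²)*4 = -25 - (-1 + (-4 + 6)²)*4 = -25 - (-1 + 2²)*4 = -25 - (-1 + 4)*4 = -25 - 3*4 = -25 - 1*12 = -25 - 12 = -37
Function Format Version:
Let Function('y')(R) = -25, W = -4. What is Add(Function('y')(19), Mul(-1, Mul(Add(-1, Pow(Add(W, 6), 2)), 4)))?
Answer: -37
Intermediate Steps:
Add(Function('y')(19), Mul(-1, Mul(Add(-1, Pow(Add(W, 6), 2)), 4))) = Add(-25, Mul(-1, Mul(Add(-1, Pow(Add(-4, 6), 2)), 4))) = Add(-25, Mul(-1, Mul(Add(-1, Pow(2, 2)), 4))) = Add(-25, Mul(-1, Mul(Add(-1, 4), 4))) = Add(-25, Mul(-1, Mul(3, 4))) = Add(-25, Mul(-1, 12)) = Add(-25, -12) = -37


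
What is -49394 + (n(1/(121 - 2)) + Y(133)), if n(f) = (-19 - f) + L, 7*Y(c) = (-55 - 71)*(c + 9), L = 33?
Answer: -6180385/119 ≈ -51936.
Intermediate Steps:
Y(c) = -162 - 18*c (Y(c) = ((-55 - 71)*(c + 9))/7 = (-126*(9 + c))/7 = (-1134 - 126*c)/7 = -162 - 18*c)
n(f) = 14 - f (n(f) = (-19 - f) + 33 = 14 - f)
-49394 + (n(1/(121 - 2)) + Y(133)) = -49394 + ((14 - 1/(121 - 2)) + (-162 - 18*133)) = -49394 + ((14 - 1/119) + (-162 - 2394)) = -49394 + ((14 - 1*1/119) - 2556) = -49394 + ((14 - 1/119) - 2556) = -49394 + (1665/119 - 2556) = -49394 - 302499/119 = -6180385/119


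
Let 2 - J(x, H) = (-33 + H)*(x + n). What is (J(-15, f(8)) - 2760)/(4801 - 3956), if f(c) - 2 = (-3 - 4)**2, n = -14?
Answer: -172/65 ≈ -2.6462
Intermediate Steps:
f(c) = 51 (f(c) = 2 + (-3 - 4)**2 = 2 + (-7)**2 = 2 + 49 = 51)
J(x, H) = 2 - (-33 + H)*(-14 + x) (J(x, H) = 2 - (-33 + H)*(x - 14) = 2 - (-33 + H)*(-14 + x))
(J(-15, f(8)) - 2760)/(4801 - 3956) = ((-460 + 14*51 + 33*(-15) - 1*51*(-15)) - 2760)/(4801 - 3956) = ((-460 + 714 - 495 + 765) - 2760)/845 = (524 - 2760)*(1/845) = -2236*1/845 = -172/65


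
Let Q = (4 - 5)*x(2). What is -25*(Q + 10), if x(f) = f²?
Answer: -150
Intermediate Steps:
Q = -4 (Q = (4 - 5)*2² = -1*4 = -4)
-25*(Q + 10) = -25*(-4 + 10) = -25*6 = -150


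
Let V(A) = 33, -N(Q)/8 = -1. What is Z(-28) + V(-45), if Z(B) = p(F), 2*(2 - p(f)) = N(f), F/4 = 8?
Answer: 31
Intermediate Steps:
F = 32 (F = 4*8 = 32)
N(Q) = 8 (N(Q) = -8*(-1) = 8)
p(f) = -2 (p(f) = 2 - 1/2*8 = 2 - 4 = -2)
Z(B) = -2
Z(-28) + V(-45) = -2 + 33 = 31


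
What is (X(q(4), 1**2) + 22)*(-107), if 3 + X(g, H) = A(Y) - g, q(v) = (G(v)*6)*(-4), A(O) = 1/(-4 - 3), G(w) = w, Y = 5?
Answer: -86028/7 ≈ -12290.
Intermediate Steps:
A(O) = -1/7 (A(O) = 1/(-7) = -1/7)
q(v) = -24*v (q(v) = (v*6)*(-4) = (6*v)*(-4) = -24*v)
X(g, H) = -22/7 - g (X(g, H) = -3 + (-1/7 - g) = -22/7 - g)
(X(q(4), 1**2) + 22)*(-107) = ((-22/7 - (-24)*4) + 22)*(-107) = ((-22/7 - 1*(-96)) + 22)*(-107) = ((-22/7 + 96) + 22)*(-107) = (650/7 + 22)*(-107) = (804/7)*(-107) = -86028/7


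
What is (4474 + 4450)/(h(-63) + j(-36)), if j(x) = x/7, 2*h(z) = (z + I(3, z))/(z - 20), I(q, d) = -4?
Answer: -10369688/5507 ≈ -1883.0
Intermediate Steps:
h(z) = (-4 + z)/(2*(-20 + z)) (h(z) = ((z - 4)/(z - 20))/2 = ((-4 + z)/(-20 + z))/2 = (-4 + z)/(2*(-20 + z)))
j(x) = x/7 (j(x) = x*(⅐) = x/7)
(4474 + 4450)/(h(-63) + j(-36)) = (4474 + 4450)/((-4 - 63)/(2*(-20 - 63)) + (⅐)*(-36)) = 8924/((½)*(-67)/(-83) - 36/7) = 8924/((½)*(-1/83)*(-67) - 36/7) = 8924/(67/166 - 36/7) = 8924/(-5507/1162) = 8924*(-1162/5507) = -10369688/5507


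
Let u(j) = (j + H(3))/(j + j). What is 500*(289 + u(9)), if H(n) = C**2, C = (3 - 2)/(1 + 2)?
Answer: 11725000/81 ≈ 1.4475e+5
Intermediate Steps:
C = 1/3 ≈ 0.33333
H(n) = 1/9 (H(n) = (1/3)**2 = 1/9)
u(j) = (1/9 + j)/(2*j) (u(j) = (j + 1/9)/(j + j) = (1/9 + j)/((2*j)) = (1/9 + j)*(1/(2*j)) = (1/9 + j)/(2*j))
500*(289 + u(9)) = 500*(289 + (1/18)*(1 + 9*9)/9) = 500*(289 + (1/18)*(1/9)*(1 + 81)) = 500*(289 + (1/18)*(1/9)*82) = 500*(289 + 41/81) = 500*(23450/81) = 11725000/81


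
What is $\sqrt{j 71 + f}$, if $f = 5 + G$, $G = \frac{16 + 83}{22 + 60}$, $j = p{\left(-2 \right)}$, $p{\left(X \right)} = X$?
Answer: $\frac{i \sqrt{913070}}{82} \approx 11.653 i$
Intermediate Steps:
$j = -2$
$G = \frac{99}{82} \approx 1.2073$
$f = \frac{509}{82}$ ($f = 5 + \frac{99}{82} = \frac{509}{82} \approx 6.2073$)
$\sqrt{j 71 + f} = \sqrt{\left(-2\right) 71 + \frac{509}{82}} = \sqrt{-142 + \frac{509}{82}} = \sqrt{- \frac{11135}{82}} = \frac{i \sqrt{913070}}{82}$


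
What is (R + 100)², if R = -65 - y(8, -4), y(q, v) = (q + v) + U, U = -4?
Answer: 1225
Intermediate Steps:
y(q, v) = -4 + q + v (y(q, v) = (q + v) - 4 = -4 + q + v)
R = -65 (R = -65 - (-4 + 8 - 4) = -65 - 1*0 = -65 + 0 = -65)
(R + 100)² = (-65 + 100)² = 35² = 1225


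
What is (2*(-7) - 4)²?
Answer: 324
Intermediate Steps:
(2*(-7) - 4)² = (-14 - 4)² = (-18)² = 324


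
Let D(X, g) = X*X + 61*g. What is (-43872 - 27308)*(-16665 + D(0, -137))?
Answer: 1781065960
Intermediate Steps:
D(X, g) = X² + 61*g
(-43872 - 27308)*(-16665 + D(0, -137)) = (-43872 - 27308)*(-16665 + (0² + 61*(-137))) = -71180*(-16665 + (0 - 8357)) = -71180*(-16665 - 8357) = -71180*(-25022) = 1781065960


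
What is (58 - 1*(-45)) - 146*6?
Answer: -773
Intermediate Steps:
(58 - 1*(-45)) - 146*6 = (58 + 45) - 876 = 103 - 876 = -773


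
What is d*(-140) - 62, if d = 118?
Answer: -16582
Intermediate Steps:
d*(-140) - 62 = 118*(-140) - 62 = -16520 - 62 = -16582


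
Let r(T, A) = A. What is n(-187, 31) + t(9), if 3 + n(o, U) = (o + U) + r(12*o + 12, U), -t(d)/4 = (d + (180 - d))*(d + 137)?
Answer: -105248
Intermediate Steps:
t(d) = -98640 - 720*d (t(d) = -4*(d + (180 - d))*(d + 137) = -720*(137 + d) = -4*(24660 + 180*d) = -98640 - 720*d)
n(o, U) = -3 + o + 2*U (n(o, U) = -3 + ((o + U) + U) = -3 + ((U + o) + U) = -3 + (o + 2*U) = -3 + o + 2*U)
n(-187, 31) + t(9) = (-3 - 187 + 2*31) + (-98640 - 720*9) = (-3 - 187 + 62) + (-98640 - 6480) = -128 - 105120 = -105248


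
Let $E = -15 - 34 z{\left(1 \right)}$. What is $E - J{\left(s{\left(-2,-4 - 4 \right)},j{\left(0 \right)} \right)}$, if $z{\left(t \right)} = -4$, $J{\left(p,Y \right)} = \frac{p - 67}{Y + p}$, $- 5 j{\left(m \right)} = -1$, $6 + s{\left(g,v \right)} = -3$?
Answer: $\frac{1236}{11} \approx 112.36$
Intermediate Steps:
$s{\left(g,v \right)} = -9$ ($s{\left(g,v \right)} = -6 - 3 = -9$)
$j{\left(m \right)} = \frac{1}{5}$ ($j{\left(m \right)} = \left(- \frac{1}{5}\right) \left(-1\right) = \frac{1}{5}$)
$J{\left(p,Y \right)} = \frac{-67 + p}{Y + p}$
$E = 121$ ($E = -15 - -136 = -15 + 136 = 121$)
$E - J{\left(s{\left(-2,-4 - 4 \right)},j{\left(0 \right)} \right)} = 121 - \frac{-67 - 9}{\frac{1}{5} - 9} = 121 - \frac{1}{- \frac{44}{5}} \left(-76\right) = 121 - \left(- \frac{5}{44}\right) \left(-76\right) = 121 - \frac{95}{11} = \frac{1236}{11}$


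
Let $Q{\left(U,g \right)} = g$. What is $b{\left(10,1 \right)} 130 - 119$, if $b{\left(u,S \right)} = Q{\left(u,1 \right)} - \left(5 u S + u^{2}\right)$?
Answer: $-19489$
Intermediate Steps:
$b{\left(u,S \right)} = 1 - u^{2} - 5 S u$ ($b{\left(u,S \right)} = 1 - \left(5 u S + u^{2}\right) = 1 - \left(5 S u + u^{2}\right) = 1 - \left(u^{2} + 5 S u\right) = 1 - u^{2} - 5 S u$)
$b{\left(10,1 \right)} 130 - 119 = \left(1 - 10^{2} - 5 \cdot 10\right) 130 - 119 = \left(1 - 100 - 50\right) 130 - 119 = \left(-149\right) 130 - 119 = -19370 - 119 = -19489$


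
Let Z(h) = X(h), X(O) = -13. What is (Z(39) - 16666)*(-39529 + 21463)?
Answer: 301322814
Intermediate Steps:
Z(h) = -13
(Z(39) - 16666)*(-39529 + 21463) = (-13 - 16666)*(-39529 + 21463) = -16679*(-18066) = 301322814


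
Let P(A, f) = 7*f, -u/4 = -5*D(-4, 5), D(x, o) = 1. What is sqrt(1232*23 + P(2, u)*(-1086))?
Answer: 94*I*sqrt(14) ≈ 351.72*I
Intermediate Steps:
u = 20 (u = -(-20) = -4*(-5) = 20)
sqrt(1232*23 + P(2, u)*(-1086)) = sqrt(1232*23 + (7*20)*(-1086)) = sqrt(28336 + 140*(-1086)) = sqrt(28336 - 152040) = sqrt(-123704) = 94*I*sqrt(14)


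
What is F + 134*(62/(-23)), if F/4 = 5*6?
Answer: -5548/23 ≈ -241.22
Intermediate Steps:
F = 120 (F = 4*(5*6) = 4*30 = 120)
F + 134*(62/(-23)) = 120 + 134*(62/(-23)) = 120 + 134*(62*(-1/23)) = 120 + 134*(-62/23) = 120 - 8308/23 = -5548/23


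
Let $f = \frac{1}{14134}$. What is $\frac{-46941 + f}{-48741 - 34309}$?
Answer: $\frac{663464093}{1173828700} \approx 0.56521$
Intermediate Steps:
$f = \frac{1}{14134} \approx 7.0751 \cdot 10^{-5}$
$\frac{-46941 + f}{-48741 - 34309} = \frac{-46941 + \frac{1}{14134}}{-48741 - 34309} = - \frac{663464093}{14134 \left(-83050\right)} = \left(- \frac{663464093}{14134}\right) \left(- \frac{1}{83050}\right) = \frac{663464093}{1173828700}$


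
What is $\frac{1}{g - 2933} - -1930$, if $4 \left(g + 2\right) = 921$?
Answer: $\frac{20880666}{10819} \approx 1930.0$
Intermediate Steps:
$g = \frac{913}{4}$ ($g = -2 + \frac{1}{4} \cdot 921 = -2 + \frac{921}{4} = \frac{913}{4} \approx 228.25$)
$\frac{1}{g - 2933} - -1930 = \frac{1}{\frac{913}{4} - 2933} - -1930 = \frac{1}{- \frac{10819}{4}} + 1930 = - \frac{4}{10819} + 1930 = \frac{20880666}{10819}$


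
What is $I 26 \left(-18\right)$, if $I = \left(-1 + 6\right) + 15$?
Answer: $-9360$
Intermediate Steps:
$I = 20$ ($I = 5 + 15 = 20$)
$I 26 \left(-18\right) = 20 \cdot 26 \left(-18\right) = 520 \left(-18\right) = -9360$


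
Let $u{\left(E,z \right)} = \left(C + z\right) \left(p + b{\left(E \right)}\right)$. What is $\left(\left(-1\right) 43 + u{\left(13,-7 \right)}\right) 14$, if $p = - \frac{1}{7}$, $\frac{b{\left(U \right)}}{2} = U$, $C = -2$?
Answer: $-3860$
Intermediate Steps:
$b{\left(U \right)} = 2 U$
$p = - \frac{1}{7}$ ($p = \left(-1\right) \frac{1}{7} = - \frac{1}{7} \approx -0.14286$)
$u{\left(E,z \right)} = \left(-2 + z\right) \left(- \frac{1}{7} + 2 E\right)$
$\left(\left(-1\right) 43 + u{\left(13,-7 \right)}\right) 14 = \left(\left(-1\right) 43 + \left(\frac{2}{7} - 52 - -1 + 2 \cdot 13 \left(-7\right)\right)\right) 14 = \left(-43 + \left(\frac{2}{7} - 52 + 1 - 182\right)\right) 14 = \left(-43 - \frac{1629}{7}\right) 14 = \left(- \frac{1930}{7}\right) 14 = -3860$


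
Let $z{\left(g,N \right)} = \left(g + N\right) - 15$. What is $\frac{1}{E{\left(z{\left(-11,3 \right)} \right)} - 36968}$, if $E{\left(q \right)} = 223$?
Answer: $- \frac{1}{36745} \approx -2.7215 \cdot 10^{-5}$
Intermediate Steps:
$z{\left(g,N \right)} = -15 + N + g$ ($z{\left(g,N \right)} = \left(N + g\right) - 15 = -15 + N + g$)
$\frac{1}{E{\left(z{\left(-11,3 \right)} \right)} - 36968} = \frac{1}{223 - 36968} = \frac{1}{-36745} = - \frac{1}{36745}$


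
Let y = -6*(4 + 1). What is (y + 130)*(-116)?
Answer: -11600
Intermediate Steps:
y = -30 (y = -6*5 = -30)
(y + 130)*(-116) = (-30 + 130)*(-116) = 100*(-116) = -11600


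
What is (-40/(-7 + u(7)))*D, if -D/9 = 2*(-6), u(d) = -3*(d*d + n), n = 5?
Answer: 4320/169 ≈ 25.562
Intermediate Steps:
u(d) = -15 - 3*d² (u(d) = -3*(d*d + 5) = -3*(d² + 5) = -3*(5 + d²) = -15 - 3*d²)
D = 108 (D = -18*(-6) = -9*(-12) = 108)
(-40/(-7 + u(7)))*D = -40/(-7 + (-15 - 3*7²))*108 = -40/(-7 + (-15 - 3*49))*108 = -40/(-7 + (-15 - 147))*108 = -40/(-7 - 162)*108 = -40/(-169)*108 = -40*(-1/169)*108 = (40/169)*108 = 4320/169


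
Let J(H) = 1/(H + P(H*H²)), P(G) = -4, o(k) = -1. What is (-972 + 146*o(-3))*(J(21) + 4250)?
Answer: -80776618/17 ≈ -4.7516e+6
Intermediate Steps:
J(H) = 1/(-4 + H) (J(H) = 1/(H - 4) = 1/(-4 + H))
(-972 + 146*o(-3))*(J(21) + 4250) = (-972 + 146*(-1))*(1/(-4 + 21) + 4250) = (-972 - 146)*(1/17 + 4250) = -1118*(1/17 + 4250) = -1118*72251/17 = -80776618/17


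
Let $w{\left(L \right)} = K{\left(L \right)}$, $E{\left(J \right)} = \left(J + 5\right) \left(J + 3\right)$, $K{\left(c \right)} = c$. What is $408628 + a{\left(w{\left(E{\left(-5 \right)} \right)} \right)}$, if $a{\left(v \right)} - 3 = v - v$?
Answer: $408631$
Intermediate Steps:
$E{\left(J \right)} = \left(3 + J\right) \left(5 + J\right)$ ($E{\left(J \right)} = \left(5 + J\right) \left(3 + J\right) = \left(3 + J\right) \left(5 + J\right)$)
$w{\left(L \right)} = L$
$a{\left(v \right)} = 3$ ($a{\left(v \right)} = 3 + \left(v - v\right) = 3 + 0 = 3$)
$408628 + a{\left(w{\left(E{\left(-5 \right)} \right)} \right)} = 408628 + 3 = 408631$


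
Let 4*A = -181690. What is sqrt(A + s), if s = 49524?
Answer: sqrt(16406)/2 ≈ 64.043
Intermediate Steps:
A = -90845/2 (A = (1/4)*(-181690) = -90845/2 ≈ -45423.)
sqrt(A + s) = sqrt(-90845/2 + 49524) = sqrt(8203/2) = sqrt(16406)/2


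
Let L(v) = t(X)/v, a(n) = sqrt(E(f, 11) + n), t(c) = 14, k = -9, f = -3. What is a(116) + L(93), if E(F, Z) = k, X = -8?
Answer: 14/93 + sqrt(107) ≈ 10.495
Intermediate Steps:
E(F, Z) = -9
a(n) = sqrt(-9 + n)
L(v) = 14/v
a(116) + L(93) = sqrt(-9 + 116) + 14/93 = sqrt(107) + 14*(1/93) = sqrt(107) + 14/93 = 14/93 + sqrt(107)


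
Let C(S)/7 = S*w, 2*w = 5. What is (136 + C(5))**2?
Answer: 199809/4 ≈ 49952.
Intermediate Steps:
w = 5/2 (w = (1/2)*5 = 5/2 ≈ 2.5000)
C(S) = 35*S/2 (C(S) = 7*(S*(5/2)) = 7*(5*S/2) = 35*S/2)
(136 + C(5))**2 = (136 + (35/2)*5)**2 = (136 + 175/2)**2 = (447/2)**2 = 199809/4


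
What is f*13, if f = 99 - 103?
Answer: -52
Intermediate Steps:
f = -4
f*13 = -4*13 = -52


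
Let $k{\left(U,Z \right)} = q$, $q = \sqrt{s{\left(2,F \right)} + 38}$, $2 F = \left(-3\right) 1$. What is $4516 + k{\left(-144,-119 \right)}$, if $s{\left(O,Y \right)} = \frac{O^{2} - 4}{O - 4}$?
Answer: $4516 + \sqrt{38} \approx 4522.2$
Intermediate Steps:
$F = - \frac{3}{2}$ ($F = \frac{\left(-3\right) 1}{2} = \frac{1}{2} \left(-3\right) = - \frac{3}{2} \approx -1.5$)
$s{\left(O,Y \right)} = \frac{-4 + O^{2}}{-4 + O}$
$q = \sqrt{38}$ ($q = \sqrt{\frac{-4 + 2^{2}}{-4 + 2} + 38} = \sqrt{\frac{-4 + 4}{-2} + 38} = \sqrt{\left(- \frac{1}{2}\right) 0 + 38} = \sqrt{0 + 38} = \sqrt{38} \approx 6.1644$)
$k{\left(U,Z \right)} = \sqrt{38}$
$4516 + k{\left(-144,-119 \right)} = 4516 + \sqrt{38}$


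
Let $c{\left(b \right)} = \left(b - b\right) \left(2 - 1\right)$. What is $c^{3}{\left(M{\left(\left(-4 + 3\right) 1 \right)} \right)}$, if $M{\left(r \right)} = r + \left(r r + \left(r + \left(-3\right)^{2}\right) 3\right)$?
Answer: $0$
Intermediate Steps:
$M{\left(r \right)} = 27 + r^{2} + 4 r$ ($M{\left(r \right)} = r + \left(r^{2} + \left(r + 9\right) 3\right) = r + \left(r^{2} + \left(9 + r\right) 3\right) = r + \left(r^{2} + \left(27 + 3 r\right)\right) = r + \left(27 + r^{2} + 3 r\right) = 27 + r^{2} + 4 r$)
$c{\left(b \right)} = 0$ ($c{\left(b \right)} = 0 \cdot 1 = 0$)
$c^{3}{\left(M{\left(\left(-4 + 3\right) 1 \right)} \right)} = 0^{3} = 0$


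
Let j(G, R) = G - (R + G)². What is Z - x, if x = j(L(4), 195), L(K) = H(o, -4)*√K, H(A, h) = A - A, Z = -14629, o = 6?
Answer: 23396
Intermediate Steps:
H(A, h) = 0
L(K) = 0 (L(K) = 0*√K = 0)
j(G, R) = G - (G + R)²
x = -38025 (x = 0 - (0 + 195)² = 0 - 1*195² = 0 - 1*38025 = 0 - 38025 = -38025)
Z - x = -14629 - 1*(-38025) = -14629 + 38025 = 23396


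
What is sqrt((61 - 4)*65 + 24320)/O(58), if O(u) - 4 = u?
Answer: 5*sqrt(1121)/62 ≈ 2.7001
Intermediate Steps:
O(u) = 4 + u
sqrt((61 - 4)*65 + 24320)/O(58) = sqrt((61 - 4)*65 + 24320)/(4 + 58) = sqrt(57*65 + 24320)/62 = sqrt(3705 + 24320)*(1/62) = sqrt(28025)*(1/62) = (5*sqrt(1121))*(1/62) = 5*sqrt(1121)/62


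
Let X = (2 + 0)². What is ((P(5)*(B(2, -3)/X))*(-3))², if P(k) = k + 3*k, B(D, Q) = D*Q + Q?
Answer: 18225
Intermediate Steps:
X = 4 (X = 2² = 4)
B(D, Q) = Q + D*Q
P(k) = 4*k
((P(5)*(B(2, -3)/X))*(-3))² = (((4*5)*(-3*(1 + 2)/4))*(-3))² = ((20*(-3*3*(¼)))*(-3))² = ((20*(-9*¼))*(-3))² = ((20*(-9/4))*(-3))² = (-45*(-3))² = 135² = 18225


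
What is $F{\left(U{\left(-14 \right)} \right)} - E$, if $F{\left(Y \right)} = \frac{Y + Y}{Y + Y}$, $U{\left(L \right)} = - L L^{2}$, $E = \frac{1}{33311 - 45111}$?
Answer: $\frac{11801}{11800} \approx 1.0001$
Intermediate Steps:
$E = - \frac{1}{11800}$ ($E = \frac{1}{-11800} = - \frac{1}{11800} \approx -8.4746 \cdot 10^{-5}$)
$U{\left(L \right)} = - L^{3}$
$F{\left(Y \right)} = 1$ ($F{\left(Y \right)} = \frac{2 Y}{2 Y} = 2 Y \frac{1}{2 Y} = 1$)
$F{\left(U{\left(-14 \right)} \right)} - E = 1 - - \frac{1}{11800} = 1 + \frac{1}{11800} = \frac{11801}{11800}$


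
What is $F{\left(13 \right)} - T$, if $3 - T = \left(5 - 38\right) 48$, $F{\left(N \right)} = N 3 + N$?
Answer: $-1535$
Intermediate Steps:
$F{\left(N \right)} = 4 N$ ($F{\left(N \right)} = 3 N + N = 4 N$)
$T = 1587$ ($T = 3 - \left(5 - 38\right) 48 = 3 - \left(-33\right) 48 = 3 - -1584 = 3 + 1584 = 1587$)
$F{\left(13 \right)} - T = 4 \cdot 13 - 1587 = 52 - 1587 = -1535$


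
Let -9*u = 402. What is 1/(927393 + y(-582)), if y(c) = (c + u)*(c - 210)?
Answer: 1/1423713 ≈ 7.0239e-7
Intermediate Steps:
u = -134/3 (u = -1/9*402 = -134/3 ≈ -44.667)
y(c) = (-210 + c)*(-134/3 + c) (y(c) = (c - 134/3)*(c - 210) = (-134/3 + c)*(-210 + c) = (-210 + c)*(-134/3 + c))
1/(927393 + y(-582)) = 1/(927393 + (9380 + (-582)**2 - 764/3*(-582))) = 1/(927393 + (9380 + 338724 + 148216)) = 1/(927393 + 496320) = 1/1423713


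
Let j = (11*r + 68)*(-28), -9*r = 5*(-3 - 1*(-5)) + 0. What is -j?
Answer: 14056/9 ≈ 1561.8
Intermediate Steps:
r = -10/9 (r = -(5*(-3 - 1*(-5)) + 0)/9 = -(5*(-3 + 5) + 0)/9 = -(5*2 + 0)/9 = -(10 + 0)/9 = -⅑*10 = -10/9 ≈ -1.1111)
j = -14056/9 (j = (11*(-10/9) + 68)*(-28) = (-110/9 + 68)*(-28) = (502/9)*(-28) = -14056/9 ≈ -1561.8)
-j = -1*(-14056/9) = 14056/9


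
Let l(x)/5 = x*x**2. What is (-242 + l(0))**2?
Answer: 58564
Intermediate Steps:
l(x) = 5*x**3 (l(x) = 5*(x*x**2) = 5*x**3)
(-242 + l(0))**2 = (-242 + 5*0**3)**2 = (-242 + 5*0)**2 = (-242 + 0)**2 = (-242)**2 = 58564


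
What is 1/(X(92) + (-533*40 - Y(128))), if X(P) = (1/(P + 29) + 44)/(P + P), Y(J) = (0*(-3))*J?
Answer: -22264/474663155 ≈ -4.6905e-5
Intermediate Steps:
Y(J) = 0 (Y(J) = 0*J = 0)
X(P) = (44 + 1/(29 + P))/(2*P) (X(P) = (1/(29 + P) + 44)/((2*P)) = (44 + 1/(29 + P))*(1/(2*P)) = (44 + 1/(29 + P))/(2*P))
1/(X(92) + (-533*40 - Y(128))) = 1/((½)*(1277 + 44*92)/(92*(29 + 92)) + (-533*40 - 1*0)) = 1/((½)*(1/92)*(1277 + 4048)/121 + (-21320 + 0)) = 1/((½)*(1/92)*(1/121)*5325 - 21320) = 1/(5325/22264 - 21320) = 1/(-474663155/22264) = -22264/474663155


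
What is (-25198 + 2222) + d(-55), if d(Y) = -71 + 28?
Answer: -23019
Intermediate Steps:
d(Y) = -43
(-25198 + 2222) + d(-55) = (-25198 + 2222) - 43 = -22976 - 43 = -23019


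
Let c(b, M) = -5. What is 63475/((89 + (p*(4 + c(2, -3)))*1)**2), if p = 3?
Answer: 63475/7396 ≈ 8.5823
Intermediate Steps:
63475/((89 + (p*(4 + c(2, -3)))*1)**2) = 63475/((89 + (3*(4 - 5))*1)**2) = 63475/((89 + (3*(-1))*1)**2) = 63475/((89 - 3*1)**2) = 63475/((89 - 3)**2) = 63475/(86**2) = 63475/7396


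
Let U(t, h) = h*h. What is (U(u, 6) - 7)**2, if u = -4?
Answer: 841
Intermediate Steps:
U(t, h) = h**2
(U(u, 6) - 7)**2 = (6**2 - 7)**2 = (36 - 7)**2 = 29**2 = 841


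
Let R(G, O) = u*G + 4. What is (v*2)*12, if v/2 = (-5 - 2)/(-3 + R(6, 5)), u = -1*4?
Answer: 336/23 ≈ 14.609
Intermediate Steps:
u = -4
R(G, O) = 4 - 4*G (R(G, O) = -4*G + 4 = 4 - 4*G)
v = 14/23 (v = 2*((-5 - 2)/(-3 + (4 - 4*6))) = 2*(-7/(-3 + (4 - 24))) = 2*(-7/(-3 - 20)) = 2*(-7/(-23)) = 2*(-7*(-1/23)) = 2*(7/23) = 14/23 ≈ 0.60870)
(v*2)*12 = ((14/23)*2)*12 = (28/23)*12 = 336/23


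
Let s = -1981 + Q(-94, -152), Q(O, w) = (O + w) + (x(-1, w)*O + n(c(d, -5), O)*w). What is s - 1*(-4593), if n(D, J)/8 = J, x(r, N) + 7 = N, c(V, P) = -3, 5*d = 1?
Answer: 131616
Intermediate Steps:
d = ⅕ (d = (⅕)*1 = ⅕ ≈ 0.20000)
x(r, N) = -7 + N
n(D, J) = 8*J
Q(O, w) = O + w + O*(-7 + w) + 8*O*w (Q(O, w) = (O + w) + ((-7 + w)*O + (8*O)*w) = (O + w) + (O*(-7 + w) + 8*O*w) = O + w + O*(-7 + w) + 8*O*w)
s = 127023 (s = -1981 + (-152 - 6*(-94) + 9*(-94)*(-152)) = -1981 + (-152 + 564 + 128592) = -1981 + 129004 = 127023)
s - 1*(-4593) = 127023 - 1*(-4593) = 127023 + 4593 = 131616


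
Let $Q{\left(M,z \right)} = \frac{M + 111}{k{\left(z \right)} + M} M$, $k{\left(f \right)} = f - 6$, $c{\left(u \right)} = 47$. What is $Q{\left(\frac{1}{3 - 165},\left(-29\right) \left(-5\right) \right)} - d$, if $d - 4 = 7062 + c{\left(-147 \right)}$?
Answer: $- \frac{25946492183}{3647754} \approx -7113.0$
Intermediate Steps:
$k{\left(f \right)} = -6 + f$
$Q{\left(M,z \right)} = \frac{M \left(111 + M\right)}{-6 + M + z}$ ($Q{\left(M,z \right)} = \frac{M + 111}{\left(-6 + z\right) + M} M = \frac{111 + M}{-6 + M + z} M = \frac{M \left(111 + M\right)}{-6 + M + z}$)
$d = 7113$ ($d = 4 + \left(7062 + 47\right) = 4 + 7109 = 7113$)
$Q{\left(\frac{1}{3 - 165},\left(-29\right) \left(-5\right) \right)} - d = \frac{111 + \frac{1}{3 - 165}}{\left(3 - 165\right) \left(-6 + \frac{1}{3 - 165} - -145\right)} - 7113 = \frac{111 + \frac{1}{-162}}{\left(-162\right) \left(-6 + \frac{1}{-162} + 145\right)} - 7113 = - \frac{111 - \frac{1}{162}}{162 \left(-6 - \frac{1}{162} + 145\right)} - 7113 = \left(- \frac{1}{162}\right) \frac{1}{\frac{22517}{162}} \cdot \frac{17981}{162} - 7113 = \left(- \frac{1}{162}\right) \frac{162}{22517} \cdot \frac{17981}{162} - 7113 = - \frac{17981}{3647754} - 7113 = - \frac{25946492183}{3647754}$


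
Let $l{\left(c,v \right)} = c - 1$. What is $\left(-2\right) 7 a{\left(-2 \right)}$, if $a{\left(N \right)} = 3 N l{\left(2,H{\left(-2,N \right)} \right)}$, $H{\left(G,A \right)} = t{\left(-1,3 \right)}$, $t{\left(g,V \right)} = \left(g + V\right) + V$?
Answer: $84$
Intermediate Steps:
$t{\left(g,V \right)} = g + 2 V$ ($t{\left(g,V \right)} = \left(V + g\right) + V = g + 2 V$)
$H{\left(G,A \right)} = 5$ ($H{\left(G,A \right)} = -1 + 2 \cdot 3 = -1 + 6 = 5$)
$l{\left(c,v \right)} = -1 + c$
$a{\left(N \right)} = 3 N$ ($a{\left(N \right)} = 3 N \left(-1 + 2\right) = 3 N 1 = 3 N$)
$\left(-2\right) 7 a{\left(-2 \right)} = \left(-2\right) 7 \cdot 3 \left(-2\right) = \left(-14\right) \left(-6\right) = 84$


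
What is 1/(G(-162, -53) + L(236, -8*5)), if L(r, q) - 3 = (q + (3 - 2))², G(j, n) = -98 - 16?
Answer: 1/1410 ≈ 0.00070922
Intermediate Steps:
G(j, n) = -114
L(r, q) = 3 + (1 + q)² (L(r, q) = 3 + (q + (3 - 2))² = 3 + (q + 1)² = 3 + (1 + q)²)
1/(G(-162, -53) + L(236, -8*5)) = 1/(-114 + (3 + (1 - 8*5)²)) = 1/(-114 + (3 + (1 - 40)²)) = 1/(-114 + (3 + (-39)²)) = 1/(-114 + (3 + 1521)) = 1/(-114 + 1524) = 1/1410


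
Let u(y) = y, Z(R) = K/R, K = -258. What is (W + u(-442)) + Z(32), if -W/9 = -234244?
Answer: 33723935/16 ≈ 2.1077e+6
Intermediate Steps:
Z(R) = -258/R
W = 2108196 (W = -9*(-234244) = 2108196)
(W + u(-442)) + Z(32) = (2108196 - 442) - 258/32 = 2107754 - 258*1/32 = 2107754 - 129/16 = 33723935/16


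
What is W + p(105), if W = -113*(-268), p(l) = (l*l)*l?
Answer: 1187909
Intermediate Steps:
p(l) = l**3 (p(l) = l**2*l = l**3)
W = 30284
W + p(105) = 30284 + 105**3 = 30284 + 1157625 = 1187909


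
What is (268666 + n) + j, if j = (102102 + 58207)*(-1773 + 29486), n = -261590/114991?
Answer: 510894891575563/114991 ≈ 4.4429e+9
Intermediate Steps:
n = -261590/114991 (n = -261590*1/114991 = -261590/114991 ≈ -2.2749)
j = 4442643317 (j = 160309*27713 = 4442643317)
(268666 + n) + j = (268666 - 261590/114991) + 4442643317 = 30893910416/114991 + 4442643317 = 510894891575563/114991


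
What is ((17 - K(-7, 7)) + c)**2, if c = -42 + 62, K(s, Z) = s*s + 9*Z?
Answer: 5625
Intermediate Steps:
K(s, Z) = s**2 + 9*Z
c = 20
((17 - K(-7, 7)) + c)**2 = ((17 - ((-7)**2 + 9*7)) + 20)**2 = ((17 - (49 + 63)) + 20)**2 = ((17 - 1*112) + 20)**2 = ((17 - 112) + 20)**2 = (-95 + 20)**2 = (-75)**2 = 5625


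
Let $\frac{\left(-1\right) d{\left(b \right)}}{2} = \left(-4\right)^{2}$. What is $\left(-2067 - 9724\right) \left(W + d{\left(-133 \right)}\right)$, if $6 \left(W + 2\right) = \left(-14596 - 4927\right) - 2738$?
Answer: $\frac{264884815}{6} \approx 4.4147 \cdot 10^{7}$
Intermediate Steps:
$d{\left(b \right)} = -32$ ($d{\left(b \right)} = - 2 \left(-4\right)^{2} = \left(-2\right) 16 = -32$)
$W = - \frac{22273}{6}$ ($W = -2 + \frac{\left(-14596 - 4927\right) - 2738}{6} = -2 + \frac{-19523 - 2738}{6} = -2 + \frac{1}{6} \left(-22261\right) = -2 - \frac{22261}{6} = - \frac{22273}{6} \approx -3712.2$)
$\left(-2067 - 9724\right) \left(W + d{\left(-133 \right)}\right) = \left(-2067 - 9724\right) \left(- \frac{22273}{6} - 32\right) = \left(-11791\right) \left(- \frac{22465}{6}\right) = \frac{264884815}{6}$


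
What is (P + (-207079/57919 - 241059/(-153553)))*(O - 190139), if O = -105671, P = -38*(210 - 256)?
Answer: -4593408788100489700/8893636207 ≈ -5.1648e+8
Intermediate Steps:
P = 1748 (P = -38*(-46) = 1748)
(P + (-207079/57919 - 241059/(-153553)))*(O - 190139) = (1748 + (-207079/57919 - 241059/(-153553)))*(-105671 - 190139) = (1748 + (-207079*1/57919 - 241059*(-1/153553)))*(-295810) = (1748 + (-207079/57919 + 241059/153553))*(-295810) = (1748 - 17835705466/8893636207)*(-295810) = (15528240384370/8893636207)*(-295810) = -4593408788100489700/8893636207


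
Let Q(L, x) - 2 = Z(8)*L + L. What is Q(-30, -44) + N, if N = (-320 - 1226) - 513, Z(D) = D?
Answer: -2327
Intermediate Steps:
Q(L, x) = 2 + 9*L (Q(L, x) = 2 + (8*L + L) = 2 + 9*L)
N = -2059 (N = -1546 - 513 = -2059)
Q(-30, -44) + N = (2 + 9*(-30)) - 2059 = (2 - 270) - 2059 = -268 - 2059 = -2327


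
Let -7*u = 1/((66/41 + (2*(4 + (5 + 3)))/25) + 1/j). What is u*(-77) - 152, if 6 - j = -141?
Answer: -5213861/35293 ≈ -147.73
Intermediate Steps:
j = 147 (j = 6 - 1*(-141) = 6 + 141 = 147)
u = -21525/388223 (u = -1/(7*((66/41 + (2*(4 + (5 + 3)))/25) + 1/147)) = -1/(7*((66*(1/41) + (2*(4 + 8))*(1/25)) + 1/147)) = -1/(7*((66/41 + (2*12)*(1/25)) + 1/147)) = -1/(7*((66/41 + 24*(1/25)) + 1/147)) = -1/(7*((66/41 + 24/25) + 1/147)) = -1/(7*(2634/1025 + 1/147)) = -1/(7*388223/150675) = -⅐*150675/388223 = -21525/388223 ≈ -0.055445)
u*(-77) - 152 = -21525/388223*(-77) - 152 = 150675/35293 - 152 = -5213861/35293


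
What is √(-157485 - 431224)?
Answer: I*√588709 ≈ 767.27*I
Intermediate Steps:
√(-157485 - 431224) = √(-588709) = I*√588709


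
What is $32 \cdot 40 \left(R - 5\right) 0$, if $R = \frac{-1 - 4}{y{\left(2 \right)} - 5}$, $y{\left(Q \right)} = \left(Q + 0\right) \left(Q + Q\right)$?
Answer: $0$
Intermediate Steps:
$y{\left(Q \right)} = 2 Q^{2}$ ($y{\left(Q \right)} = Q 2 Q = 2 Q^{2}$)
$R = - \frac{5}{3}$ ($R = \frac{-1 - 4}{2 \cdot 2^{2} - 5} = - \frac{5}{2 \cdot 4 - 5} = - \frac{5}{8 - 5} = - \frac{5}{3} \approx -1.6667$)
$32 \cdot 40 \left(R - 5\right) 0 = 32 \cdot 40 \left(- \frac{5}{3} - 5\right) 0 = 1280 \left(\left(- \frac{20}{3}\right) 0\right) = 1280 \cdot 0 = 0$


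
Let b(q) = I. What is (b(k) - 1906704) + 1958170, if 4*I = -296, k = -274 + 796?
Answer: 51392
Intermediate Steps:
k = 522
I = -74 (I = (¼)*(-296) = -74)
b(q) = -74
(b(k) - 1906704) + 1958170 = (-74 - 1906704) + 1958170 = -1906778 + 1958170 = 51392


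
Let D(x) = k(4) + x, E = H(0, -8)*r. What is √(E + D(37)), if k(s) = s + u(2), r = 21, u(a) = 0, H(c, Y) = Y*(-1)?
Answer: √209 ≈ 14.457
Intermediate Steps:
H(c, Y) = -Y
E = 168 (E = -1*(-8)*21 = 8*21 = 168)
k(s) = s (k(s) = s + 0 = s)
D(x) = 4 + x
√(E + D(37)) = √(168 + (4 + 37)) = √(168 + 41) = √209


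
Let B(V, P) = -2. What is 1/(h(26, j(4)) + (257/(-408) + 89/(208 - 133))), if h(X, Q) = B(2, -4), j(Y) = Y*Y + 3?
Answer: -3400/4907 ≈ -0.69289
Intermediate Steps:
j(Y) = 3 + Y² (j(Y) = Y² + 3 = 3 + Y²)
h(X, Q) = -2
1/(h(26, j(4)) + (257/(-408) + 89/(208 - 133))) = 1/(-2 + (257/(-408) + 89/(208 - 133))) = 1/(-2 + (257*(-1/408) + 89/75)) = 1/(-2 + (-257/408 + 89*(1/75))) = 1/(-2 + (-257/408 + 89/75)) = 1/(-2 + 1893/3400) = 1/(-4907/3400) = -3400/4907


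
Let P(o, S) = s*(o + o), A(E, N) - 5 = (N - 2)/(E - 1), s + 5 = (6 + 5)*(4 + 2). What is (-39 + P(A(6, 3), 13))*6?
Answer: 17862/5 ≈ 3572.4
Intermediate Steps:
s = 61 (s = -5 + (6 + 5)*(4 + 2) = -5 + 11*6 = -5 + 66 = 61)
A(E, N) = 5 + (-2 + N)/(-1 + E) (A(E, N) = 5 + (N - 2)/(E - 1) = 5 + (-2 + N)/(-1 + E))
P(o, S) = 122*o (P(o, S) = 61*(o + o) = 61*(2*o) = 122*o)
(-39 + P(A(6, 3), 13))*6 = (-39 + 122*((-7 + 3 + 5*6)/(-1 + 6)))*6 = (-39 + 122*((-7 + 3 + 30)/5))*6 = (-39 + 122*((⅕)*26))*6 = (-39 + 122*(26/5))*6 = (-39 + 3172/5)*6 = (2977/5)*6 = 17862/5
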